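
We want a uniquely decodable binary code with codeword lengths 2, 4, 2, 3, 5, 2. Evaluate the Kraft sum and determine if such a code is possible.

0.96875; yes

With common denominator 2^5 = 32: Σ 2^(−ℓᵢ) = 8/32 + 2/32 + 8/32 + 4/32 + 1/32 + 8/32 = 31/32 = 0.96875.
Kraft's inequality requires Σ ≤ 1; here Σ = 0.96875 ≤ 1, so such a prefix code exists.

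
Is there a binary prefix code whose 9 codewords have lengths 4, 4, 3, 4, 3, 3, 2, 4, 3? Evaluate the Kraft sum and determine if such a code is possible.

With common denominator 2^4 = 16: Σ 2^(−ℓᵢ) = 1/16 + 1/16 + 2/16 + 1/16 + 2/16 + 2/16 + 4/16 + 1/16 + 2/16 = 16/16 = 1.
Kraft's inequality requires Σ ≤ 1; here Σ = 1 ≤ 1, so such a prefix code exists.

1; yes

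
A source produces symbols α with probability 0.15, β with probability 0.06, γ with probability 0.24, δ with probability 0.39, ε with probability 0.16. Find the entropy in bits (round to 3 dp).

2.101 bits

H = −Σ pᵢ log₂ pᵢ.
−0.15·log₂(0.15) = 0.4105
−0.06·log₂(0.06) = 0.2435
−0.24·log₂(0.24) = 0.4941
−0.39·log₂(0.39) = 0.5298
−0.16·log₂(0.16) = 0.4230
Sum ≈ 2.1010 → 2.101 bits.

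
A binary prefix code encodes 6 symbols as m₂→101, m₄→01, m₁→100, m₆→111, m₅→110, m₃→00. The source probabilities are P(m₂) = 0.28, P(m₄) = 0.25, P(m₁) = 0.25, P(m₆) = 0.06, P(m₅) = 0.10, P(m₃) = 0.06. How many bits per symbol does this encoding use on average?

2.69 bits/symbol

L̄ = Σ pᵢ·ℓᵢ = 0.28·3 + 0.25·2 + 0.25·3 + 0.06·3 + 0.10·3 + 0.06·2 = 2.69 bits/symbol.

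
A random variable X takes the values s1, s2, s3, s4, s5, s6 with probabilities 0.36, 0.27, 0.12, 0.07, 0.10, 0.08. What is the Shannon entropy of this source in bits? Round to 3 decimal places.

2.300 bits

H = −Σ pᵢ log₂ pᵢ.
−0.36·log₂(0.36) = 0.5306
−0.27·log₂(0.27) = 0.5100
−0.12·log₂(0.12) = 0.3671
−0.07·log₂(0.07) = 0.2686
−0.10·log₂(0.10) = 0.3322
−0.08·log₂(0.08) = 0.2915
Sum ≈ 2.3000 → 2.300 bits.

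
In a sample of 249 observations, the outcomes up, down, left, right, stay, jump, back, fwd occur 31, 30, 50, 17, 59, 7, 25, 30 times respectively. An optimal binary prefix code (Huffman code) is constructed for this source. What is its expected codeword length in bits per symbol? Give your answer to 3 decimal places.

Probabilities are the counts divided by 249.
Repeatedly combine the two least-probable nodes; the expected code length is the sum of the merged weights.
merge 7/249 + 17/249 → 8/83
merge 8/83 + 25/249 → 49/249
merge 10/83 + 10/83 → 20/83
merge 31/249 + 49/249 → 80/249
merge 50/249 + 59/249 → 109/249
merge 20/83 + 80/249 → 140/249
merge 109/249 + 140/249 → 1
L = 8/83 + 49/249 + 20/83 + 80/249 + 109/249 + 140/249 + 1 = 237/83 ≈ 2.855 bits/symbol.

2.855 bits/symbol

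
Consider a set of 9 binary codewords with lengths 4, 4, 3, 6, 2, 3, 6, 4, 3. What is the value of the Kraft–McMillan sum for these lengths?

With common denominator 2^6 = 64: Σ 2^(−ℓᵢ) = 4/64 + 4/64 + 8/64 + 1/64 + 16/64 + 8/64 + 1/64 + 4/64 + 8/64 = 54/64 = 0.84375.

0.84375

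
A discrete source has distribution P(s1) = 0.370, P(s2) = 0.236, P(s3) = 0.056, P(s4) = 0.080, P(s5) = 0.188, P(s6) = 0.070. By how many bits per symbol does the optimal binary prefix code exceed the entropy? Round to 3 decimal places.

Entropy H = −Σ p log₂ p ≈ 2.2686 bits.
Huffman merges: 7/125+7/100→63/500; 2/25+63/500→103/500; 47/250+103/500→197/500; 59/250+37/100→303/500; 197/500+303/500→1. L = 583/250 ≈ 2.3320.
L − H = 2.3320 − 2.2686 = 0.063 bits.

0.063 bits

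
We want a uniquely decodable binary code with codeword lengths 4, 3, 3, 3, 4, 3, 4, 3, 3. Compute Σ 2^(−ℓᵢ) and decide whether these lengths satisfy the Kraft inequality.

0.9375; yes

With common denominator 2^4 = 16: Σ 2^(−ℓᵢ) = 1/16 + 2/16 + 2/16 + 2/16 + 1/16 + 2/16 + 1/16 + 2/16 + 2/16 = 15/16 = 0.9375.
Kraft's inequality requires Σ ≤ 1; here Σ = 0.9375 ≤ 1, so such a prefix code exists.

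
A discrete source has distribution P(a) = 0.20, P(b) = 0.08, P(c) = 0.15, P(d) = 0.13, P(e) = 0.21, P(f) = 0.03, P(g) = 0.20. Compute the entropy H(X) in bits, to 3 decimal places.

H = −Σ pᵢ log₂ pᵢ.
−0.20·log₂(0.20) = 0.4644
−0.08·log₂(0.08) = 0.2915
−0.15·log₂(0.15) = 0.4105
−0.13·log₂(0.13) = 0.3826
−0.21·log₂(0.21) = 0.4728
−0.03·log₂(0.03) = 0.1518
−0.20·log₂(0.20) = 0.4644
Sum ≈ 2.6381 → 2.638 bits.

2.638 bits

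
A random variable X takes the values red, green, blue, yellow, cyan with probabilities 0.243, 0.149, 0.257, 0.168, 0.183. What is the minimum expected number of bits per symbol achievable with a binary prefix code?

Repeatedly combine the two least-probable nodes; the expected code length is the sum of the merged weights.
merge 149/1000 + 21/125 → 317/1000
merge 183/1000 + 243/1000 → 213/500
merge 257/1000 + 317/1000 → 287/500
merge 213/500 + 287/500 → 1
L = 317/1000 + 213/500 + 287/500 + 1 = 2317/1000 = 2.317 bits/symbol.

2.317 bits/symbol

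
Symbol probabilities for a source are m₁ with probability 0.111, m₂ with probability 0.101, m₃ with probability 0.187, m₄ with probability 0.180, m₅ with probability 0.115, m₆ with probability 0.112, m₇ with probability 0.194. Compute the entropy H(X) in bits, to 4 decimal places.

2.7553 bits

H = −Σ pᵢ log₂ pᵢ.
−0.111·log₂(0.111) = 0.3520
−0.101·log₂(0.101) = 0.3341
−0.187·log₂(0.187) = 0.4523
−0.180·log₂(0.180) = 0.4453
−0.115·log₂(0.115) = 0.3588
−0.112·log₂(0.112) = 0.3537
−0.194·log₂(0.194) = 0.4590
Sum ≈ 2.7553 → 2.7553 bits.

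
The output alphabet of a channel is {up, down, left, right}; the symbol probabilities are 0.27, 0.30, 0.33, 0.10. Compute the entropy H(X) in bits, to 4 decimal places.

H = −Σ pᵢ log₂ pᵢ.
−0.27·log₂(0.27) = 0.5100
−0.30·log₂(0.30) = 0.5211
−0.33·log₂(0.33) = 0.5278
−0.10·log₂(0.10) = 0.3322
Sum ≈ 1.8911 → 1.8911 bits.

1.8911 bits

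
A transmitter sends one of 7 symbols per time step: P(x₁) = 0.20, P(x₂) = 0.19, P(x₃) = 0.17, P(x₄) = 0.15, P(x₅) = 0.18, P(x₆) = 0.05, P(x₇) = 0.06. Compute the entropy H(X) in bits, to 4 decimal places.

2.6697 bits

H = −Σ pᵢ log₂ pᵢ.
−0.20·log₂(0.20) = 0.4644
−0.19·log₂(0.19) = 0.4552
−0.17·log₂(0.17) = 0.4346
−0.15·log₂(0.15) = 0.4105
−0.18·log₂(0.18) = 0.4453
−0.05·log₂(0.05) = 0.2161
−0.06·log₂(0.06) = 0.2435
Sum ≈ 2.6697 → 2.6697 bits.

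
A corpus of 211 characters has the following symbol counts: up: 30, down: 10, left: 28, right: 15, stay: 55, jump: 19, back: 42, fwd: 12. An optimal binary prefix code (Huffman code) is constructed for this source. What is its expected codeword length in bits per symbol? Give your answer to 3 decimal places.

Probabilities are the counts divided by 211.
Repeatedly combine the two least-probable nodes; the expected code length is the sum of the merged weights.
merge 10/211 + 12/211 → 22/211
merge 15/211 + 19/211 → 34/211
merge 22/211 + 28/211 → 50/211
merge 30/211 + 34/211 → 64/211
merge 42/211 + 50/211 → 92/211
merge 55/211 + 64/211 → 119/211
merge 92/211 + 119/211 → 1
L = 22/211 + 34/211 + 50/211 + 64/211 + 92/211 + 119/211 + 1 = 592/211 ≈ 2.806 bits/symbol.

2.806 bits/symbol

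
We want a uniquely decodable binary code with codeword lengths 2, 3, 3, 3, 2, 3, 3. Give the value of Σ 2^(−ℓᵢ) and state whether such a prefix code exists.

1.125; no

With common denominator 2^3 = 8: Σ 2^(−ℓᵢ) = 2/8 + 1/8 + 1/8 + 1/8 + 2/8 + 1/8 + 1/8 = 9/8 = 1.125.
Kraft's inequality requires Σ ≤ 1; here Σ = 1.125 > 1, so no such prefix code exists.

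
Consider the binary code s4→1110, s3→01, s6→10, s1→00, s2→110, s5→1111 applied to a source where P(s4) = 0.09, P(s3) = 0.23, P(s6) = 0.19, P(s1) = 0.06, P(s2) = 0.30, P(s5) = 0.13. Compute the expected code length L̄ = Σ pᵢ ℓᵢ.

2.74 bits/symbol

L̄ = Σ pᵢ·ℓᵢ = 0.09·4 + 0.23·2 + 0.19·2 + 0.06·2 + 0.30·3 + 0.13·4 = 2.74 bits/symbol.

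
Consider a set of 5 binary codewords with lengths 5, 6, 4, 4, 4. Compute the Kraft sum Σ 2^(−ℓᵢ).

0.234375

With common denominator 2^6 = 64: Σ 2^(−ℓᵢ) = 2/64 + 1/64 + 4/64 + 4/64 + 4/64 = 15/64 = 0.234375.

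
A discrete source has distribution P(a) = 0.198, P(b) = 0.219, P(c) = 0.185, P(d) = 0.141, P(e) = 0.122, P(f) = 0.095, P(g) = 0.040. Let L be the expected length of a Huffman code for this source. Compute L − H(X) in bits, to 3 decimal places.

0.048 bits

Entropy H = −Σ p log₂ p ≈ 2.6699 bits.
Huffman merges: 1/25+19/200→27/200; 61/500+27/200→257/1000; 141/1000+37/200→163/500; 99/500+219/1000→417/1000; 257/1000+163/500→583/1000; 417/1000+583/1000→1. L = 1359/500 ≈ 2.7180.
L − H = 2.7180 − 2.6699 = 0.048 bits.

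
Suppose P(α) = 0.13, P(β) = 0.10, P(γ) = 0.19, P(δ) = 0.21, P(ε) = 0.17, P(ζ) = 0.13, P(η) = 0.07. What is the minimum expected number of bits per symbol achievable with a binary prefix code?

2.77 bits/symbol

Repeatedly combine the two least-probable nodes; the expected code length is the sum of the merged weights.
merge 7/100 + 1/10 → 17/100
merge 13/100 + 13/100 → 13/50
merge 17/100 + 17/100 → 17/50
merge 19/100 + 21/100 → 2/5
merge 13/50 + 17/50 → 3/5
merge 2/5 + 3/5 → 1
L = 17/100 + 13/50 + 17/50 + 2/5 + 3/5 + 1 = 277/100 = 2.77 bits/symbol.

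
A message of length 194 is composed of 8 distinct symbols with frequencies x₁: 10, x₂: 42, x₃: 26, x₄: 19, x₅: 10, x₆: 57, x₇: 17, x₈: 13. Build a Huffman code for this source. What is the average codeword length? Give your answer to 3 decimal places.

2.747 bits/symbol

Probabilities are the counts divided by 194.
Repeatedly combine the two least-probable nodes; the expected code length is the sum of the merged weights.
merge 5/97 + 5/97 → 10/97
merge 13/194 + 17/194 → 15/97
merge 19/194 + 10/97 → 39/194
merge 13/97 + 15/97 → 28/97
merge 39/194 + 21/97 → 81/194
merge 28/97 + 57/194 → 113/194
merge 81/194 + 113/194 → 1
L = 10/97 + 15/97 + 39/194 + 28/97 + 81/194 + 113/194 + 1 = 533/194 ≈ 2.747 bits/symbol.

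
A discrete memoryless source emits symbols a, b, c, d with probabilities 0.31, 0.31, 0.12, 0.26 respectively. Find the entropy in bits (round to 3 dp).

1.920 bits

H = −Σ pᵢ log₂ pᵢ.
−0.31·log₂(0.31) = 0.5238
−0.31·log₂(0.31) = 0.5238
−0.12·log₂(0.12) = 0.3671
−0.26·log₂(0.26) = 0.5053
Sum ≈ 1.9199 → 1.920 bits.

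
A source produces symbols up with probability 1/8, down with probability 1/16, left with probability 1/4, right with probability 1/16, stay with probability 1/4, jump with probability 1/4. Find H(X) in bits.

Each probability is a power of 1/2, so log₂(1/p) is an integer.
H = Σ p·log₂(1/p) = 1/8·3 + 1/16·4 + 1/4·2 + 1/16·4 + 1/4·2 + 1/4·2 = 2.375 bits.

2.375 bits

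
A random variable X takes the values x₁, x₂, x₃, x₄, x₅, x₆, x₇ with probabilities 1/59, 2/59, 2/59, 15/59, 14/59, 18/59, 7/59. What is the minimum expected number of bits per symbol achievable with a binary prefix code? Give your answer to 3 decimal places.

Repeatedly combine the two least-probable nodes; the expected code length is the sum of the merged weights.
merge 1/59 + 2/59 → 3/59
merge 2/59 + 3/59 → 5/59
merge 5/59 + 7/59 → 12/59
merge 12/59 + 14/59 → 26/59
merge 15/59 + 18/59 → 33/59
merge 26/59 + 33/59 → 1
L = 3/59 + 5/59 + 12/59 + 26/59 + 33/59 + 1 = 138/59 ≈ 2.339 bits/symbol.

2.339 bits/symbol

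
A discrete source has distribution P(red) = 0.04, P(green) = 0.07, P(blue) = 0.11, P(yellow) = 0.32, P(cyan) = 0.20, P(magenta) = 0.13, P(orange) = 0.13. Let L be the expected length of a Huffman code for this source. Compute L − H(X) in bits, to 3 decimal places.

Entropy H = −Σ p log₂ p ≈ 2.5603 bits.
Huffman merges: 1/25+7/100→11/100; 11/100+11/100→11/50; 13/100+13/100→13/50; 1/5+11/50→21/50; 13/50+8/25→29/50; 21/50+29/50→1. L = 259/100 ≈ 2.5900.
L − H = 2.5900 − 2.5603 = 0.030 bits.

0.030 bits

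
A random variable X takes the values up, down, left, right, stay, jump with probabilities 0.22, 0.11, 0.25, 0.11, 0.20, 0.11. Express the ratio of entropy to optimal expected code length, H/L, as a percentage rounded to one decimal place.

Entropy H = −Σ p log₂ p ≈ 2.4958 bits.
Huffman merges: 11/100+11/100→11/50; 11/100+1/5→31/100; 11/50+11/50→11/25; 1/4+31/100→14/25; 11/25+14/25→1. L = 253/100 ≈ 2.5300.
Efficiency = H/L = 2.4958/2.5300 = 98.6%.

98.6%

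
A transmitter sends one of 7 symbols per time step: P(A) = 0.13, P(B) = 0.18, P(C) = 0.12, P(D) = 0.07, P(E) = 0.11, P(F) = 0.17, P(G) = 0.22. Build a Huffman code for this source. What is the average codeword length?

Repeatedly combine the two least-probable nodes; the expected code length is the sum of the merged weights.
merge 7/100 + 11/100 → 9/50
merge 3/25 + 13/100 → 1/4
merge 17/100 + 9/50 → 7/20
merge 9/50 + 11/50 → 2/5
merge 1/4 + 7/20 → 3/5
merge 2/5 + 3/5 → 1
L = 9/50 + 1/4 + 7/20 + 2/5 + 3/5 + 1 = 139/50 = 2.78 bits/symbol.

2.78 bits/symbol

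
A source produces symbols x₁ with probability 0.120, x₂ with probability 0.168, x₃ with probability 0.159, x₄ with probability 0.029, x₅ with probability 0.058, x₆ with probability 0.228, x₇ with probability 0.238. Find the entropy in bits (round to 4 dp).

H = −Σ pᵢ log₂ pᵢ.
−0.120·log₂(0.120) = 0.3671
−0.168·log₂(0.168) = 0.4323
−0.159·log₂(0.159) = 0.4218
−0.029·log₂(0.029) = 0.1481
−0.058·log₂(0.058) = 0.2383
−0.228·log₂(0.228) = 0.4863
−0.238·log₂(0.238) = 0.4929
Sum ≈ 2.5868 → 2.5868 bits.

2.5868 bits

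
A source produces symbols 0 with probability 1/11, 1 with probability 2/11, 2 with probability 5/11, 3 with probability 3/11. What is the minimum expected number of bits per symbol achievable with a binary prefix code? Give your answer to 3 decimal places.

Repeatedly combine the two least-probable nodes; the expected code length is the sum of the merged weights.
merge 1/11 + 2/11 → 3/11
merge 3/11 + 3/11 → 6/11
merge 5/11 + 6/11 → 1
L = 3/11 + 6/11 + 1 = 20/11 ≈ 1.818 bits/symbol.

1.818 bits/symbol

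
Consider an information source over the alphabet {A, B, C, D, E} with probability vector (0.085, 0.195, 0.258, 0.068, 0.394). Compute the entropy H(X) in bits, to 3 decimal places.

2.060 bits

H = −Σ pᵢ log₂ pᵢ.
−0.085·log₂(0.085) = 0.3023
−0.195·log₂(0.195) = 0.4599
−0.258·log₂(0.258) = 0.5043
−0.068·log₂(0.068) = 0.2637
−0.394·log₂(0.394) = 0.5294
Sum ≈ 2.0596 → 2.060 bits.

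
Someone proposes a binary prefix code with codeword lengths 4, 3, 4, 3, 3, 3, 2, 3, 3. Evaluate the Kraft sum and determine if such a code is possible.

With common denominator 2^4 = 16: Σ 2^(−ℓᵢ) = 1/16 + 2/16 + 1/16 + 2/16 + 2/16 + 2/16 + 4/16 + 2/16 + 2/16 = 18/16 = 1.125.
Kraft's inequality requires Σ ≤ 1; here Σ = 1.125 > 1, so no such prefix code exists.

1.125; no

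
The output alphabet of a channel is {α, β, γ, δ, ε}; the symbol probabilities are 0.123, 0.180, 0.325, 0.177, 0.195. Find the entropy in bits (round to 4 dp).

2.2462 bits

H = −Σ pᵢ log₂ pᵢ.
−0.123·log₂(0.123) = 0.3719
−0.180·log₂(0.180) = 0.4453
−0.325·log₂(0.325) = 0.5270
−0.177·log₂(0.177) = 0.4422
−0.195·log₂(0.195) = 0.4599
Sum ≈ 2.2462 → 2.2462 bits.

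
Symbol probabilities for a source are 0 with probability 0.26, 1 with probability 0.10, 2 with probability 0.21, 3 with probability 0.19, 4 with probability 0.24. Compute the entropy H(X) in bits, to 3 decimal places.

H = −Σ pᵢ log₂ pᵢ.
−0.26·log₂(0.26) = 0.5053
−0.10·log₂(0.10) = 0.3322
−0.21·log₂(0.21) = 0.4728
−0.19·log₂(0.19) = 0.4552
−0.24·log₂(0.24) = 0.4941
Sum ≈ 2.2597 → 2.260 bits.

2.260 bits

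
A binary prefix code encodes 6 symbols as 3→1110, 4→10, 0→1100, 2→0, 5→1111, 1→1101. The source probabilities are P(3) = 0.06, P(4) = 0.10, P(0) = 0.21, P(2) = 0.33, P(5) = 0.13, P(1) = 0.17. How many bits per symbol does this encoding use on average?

L̄ = Σ pᵢ·ℓᵢ = 0.06·4 + 0.10·2 + 0.21·4 + 0.33·1 + 0.13·4 + 0.17·4 = 2.81 bits/symbol.

2.81 bits/symbol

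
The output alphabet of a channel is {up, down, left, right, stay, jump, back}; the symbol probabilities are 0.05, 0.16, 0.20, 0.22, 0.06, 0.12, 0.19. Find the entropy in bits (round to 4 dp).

H = −Σ pᵢ log₂ pᵢ.
−0.05·log₂(0.05) = 0.2161
−0.16·log₂(0.16) = 0.4230
−0.20·log₂(0.20) = 0.4644
−0.22·log₂(0.22) = 0.4806
−0.06·log₂(0.06) = 0.2435
−0.12·log₂(0.12) = 0.3671
−0.19·log₂(0.19) = 0.4552
Sum ≈ 2.6499 → 2.6499 bits.

2.6499 bits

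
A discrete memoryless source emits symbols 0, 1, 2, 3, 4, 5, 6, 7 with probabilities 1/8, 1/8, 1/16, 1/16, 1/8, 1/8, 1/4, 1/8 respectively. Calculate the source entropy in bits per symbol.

2.875 bits

Each probability is a power of 1/2, so log₂(1/p) is an integer.
H = Σ p·log₂(1/p) = 1/8·3 + 1/8·3 + 1/16·4 + 1/16·4 + 1/8·3 + 1/8·3 + 1/4·2 + 1/8·3 = 2.875 bits.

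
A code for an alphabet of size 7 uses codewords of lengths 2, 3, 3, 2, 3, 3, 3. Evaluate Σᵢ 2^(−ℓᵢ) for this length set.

With common denominator 2^3 = 8: Σ 2^(−ℓᵢ) = 2/8 + 1/8 + 1/8 + 2/8 + 1/8 + 1/8 + 1/8 = 9/8 = 1.125.

1.125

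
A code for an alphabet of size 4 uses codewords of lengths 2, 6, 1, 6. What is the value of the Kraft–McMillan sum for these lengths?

With common denominator 2^6 = 64: Σ 2^(−ℓᵢ) = 16/64 + 1/64 + 32/64 + 1/64 = 50/64 = 0.78125.

0.78125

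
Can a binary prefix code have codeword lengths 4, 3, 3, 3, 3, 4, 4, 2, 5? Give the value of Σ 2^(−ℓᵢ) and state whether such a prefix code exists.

0.96875; yes

With common denominator 2^5 = 32: Σ 2^(−ℓᵢ) = 2/32 + 4/32 + 4/32 + 4/32 + 4/32 + 2/32 + 2/32 + 8/32 + 1/32 = 31/32 = 0.96875.
Kraft's inequality requires Σ ≤ 1; here Σ = 0.96875 ≤ 1, so such a prefix code exists.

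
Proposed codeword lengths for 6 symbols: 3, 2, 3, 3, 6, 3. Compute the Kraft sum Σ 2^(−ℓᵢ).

0.765625

With common denominator 2^6 = 64: Σ 2^(−ℓᵢ) = 8/64 + 16/64 + 8/64 + 8/64 + 1/64 + 8/64 = 49/64 = 0.765625.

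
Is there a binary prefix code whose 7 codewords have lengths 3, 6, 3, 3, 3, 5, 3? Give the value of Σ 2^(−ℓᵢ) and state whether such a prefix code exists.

With common denominator 2^6 = 64: Σ 2^(−ℓᵢ) = 8/64 + 1/64 + 8/64 + 8/64 + 8/64 + 2/64 + 8/64 = 43/64 = 0.671875.
Kraft's inequality requires Σ ≤ 1; here Σ = 0.671875 ≤ 1, so such a prefix code exists.

0.671875; yes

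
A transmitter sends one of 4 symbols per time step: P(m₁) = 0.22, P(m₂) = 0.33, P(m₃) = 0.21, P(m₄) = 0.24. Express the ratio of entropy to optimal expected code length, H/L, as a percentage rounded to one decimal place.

98.8%

Entropy H = −Σ p log₂ p ≈ 1.9754 bits.
Huffman merges: 21/100+11/50→43/100; 6/25+33/100→57/100; 43/100+57/100→1. L = 2 ≈ 2.0000.
Efficiency = H/L = 1.9754/2.0000 = 98.8%.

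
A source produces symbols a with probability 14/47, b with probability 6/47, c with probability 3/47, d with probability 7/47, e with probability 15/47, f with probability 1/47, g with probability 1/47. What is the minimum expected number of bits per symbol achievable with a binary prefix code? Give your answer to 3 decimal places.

2.383 bits/symbol

Repeatedly combine the two least-probable nodes; the expected code length is the sum of the merged weights.
merge 1/47 + 1/47 → 2/47
merge 2/47 + 3/47 → 5/47
merge 5/47 + 6/47 → 11/47
merge 7/47 + 11/47 → 18/47
merge 14/47 + 15/47 → 29/47
merge 18/47 + 29/47 → 1
L = 2/47 + 5/47 + 11/47 + 18/47 + 29/47 + 1 = 112/47 ≈ 2.383 bits/symbol.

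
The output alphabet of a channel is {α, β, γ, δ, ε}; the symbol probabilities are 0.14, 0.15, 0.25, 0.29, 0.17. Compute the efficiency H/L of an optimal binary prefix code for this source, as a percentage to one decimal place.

98.7%

Entropy H = −Σ p log₂ p ≈ 2.2601 bits.
Huffman merges: 7/50+3/20→29/100; 17/100+1/4→21/50; 29/100+29/100→29/50; 21/50+29/50→1. L = 229/100 ≈ 2.2900.
Efficiency = H/L = 2.2601/2.2900 = 98.7%.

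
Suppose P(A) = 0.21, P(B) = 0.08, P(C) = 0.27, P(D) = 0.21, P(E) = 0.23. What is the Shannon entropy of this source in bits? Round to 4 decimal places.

H = −Σ pᵢ log₂ pᵢ.
−0.21·log₂(0.21) = 0.4728
−0.08·log₂(0.08) = 0.2915
−0.27·log₂(0.27) = 0.5100
−0.21·log₂(0.21) = 0.4728
−0.23·log₂(0.23) = 0.4877
Sum ≈ 2.2348 → 2.2348 bits.

2.2348 bits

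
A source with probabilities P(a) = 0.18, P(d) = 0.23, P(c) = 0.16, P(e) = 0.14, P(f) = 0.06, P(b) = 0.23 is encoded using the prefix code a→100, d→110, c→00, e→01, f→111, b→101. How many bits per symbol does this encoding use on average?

2.7 bits/symbol

L̄ = Σ pᵢ·ℓᵢ = 0.18·3 + 0.23·3 + 0.16·2 + 0.14·2 + 0.06·3 + 0.23·3 = 2.7 bits/symbol.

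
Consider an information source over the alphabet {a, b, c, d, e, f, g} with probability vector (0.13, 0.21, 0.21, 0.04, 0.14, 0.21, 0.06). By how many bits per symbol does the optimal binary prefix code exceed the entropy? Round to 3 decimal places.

0.052 bits

Entropy H = −Σ p log₂ p ≈ 2.6275 bits.
Huffman merges: 1/25+3/50→1/10; 1/10+13/100→23/100; 7/50+21/100→7/20; 21/100+21/100→21/50; 23/100+7/20→29/50; 21/50+29/50→1. L = 67/25 ≈ 2.6800.
L − H = 2.6800 − 2.6275 = 0.052 bits.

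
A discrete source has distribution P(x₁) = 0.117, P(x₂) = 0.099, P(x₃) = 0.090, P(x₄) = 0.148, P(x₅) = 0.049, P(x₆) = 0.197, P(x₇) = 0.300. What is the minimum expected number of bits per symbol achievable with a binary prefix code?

2.642 bits/symbol

Repeatedly combine the two least-probable nodes; the expected code length is the sum of the merged weights.
merge 49/1000 + 9/100 → 139/1000
merge 99/1000 + 117/1000 → 27/125
merge 139/1000 + 37/250 → 287/1000
merge 197/1000 + 27/125 → 413/1000
merge 287/1000 + 3/10 → 587/1000
merge 413/1000 + 587/1000 → 1
L = 139/1000 + 27/125 + 287/1000 + 413/1000 + 587/1000 + 1 = 1321/500 = 2.642 bits/symbol.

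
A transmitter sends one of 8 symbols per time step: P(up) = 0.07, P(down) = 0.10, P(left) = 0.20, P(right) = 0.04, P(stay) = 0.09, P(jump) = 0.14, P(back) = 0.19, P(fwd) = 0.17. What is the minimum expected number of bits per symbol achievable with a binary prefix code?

Repeatedly combine the two least-probable nodes; the expected code length is the sum of the merged weights.
merge 1/25 + 7/100 → 11/100
merge 9/100 + 1/10 → 19/100
merge 11/100 + 7/50 → 1/4
merge 17/100 + 19/100 → 9/25
merge 19/100 + 1/5 → 39/100
merge 1/4 + 9/25 → 61/100
merge 39/100 + 61/100 → 1
L = 11/100 + 19/100 + 1/4 + 9/25 + 39/100 + 61/100 + 1 = 291/100 = 2.91 bits/symbol.

2.91 bits/symbol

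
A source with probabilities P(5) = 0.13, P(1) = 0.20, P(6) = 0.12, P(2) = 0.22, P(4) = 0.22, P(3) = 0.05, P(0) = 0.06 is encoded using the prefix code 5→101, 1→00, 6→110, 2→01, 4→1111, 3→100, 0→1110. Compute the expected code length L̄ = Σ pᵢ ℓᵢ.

2.86 bits/symbol

L̄ = Σ pᵢ·ℓᵢ = 0.13·3 + 0.20·2 + 0.12·3 + 0.22·2 + 0.22·4 + 0.05·3 + 0.06·4 = 2.86 bits/symbol.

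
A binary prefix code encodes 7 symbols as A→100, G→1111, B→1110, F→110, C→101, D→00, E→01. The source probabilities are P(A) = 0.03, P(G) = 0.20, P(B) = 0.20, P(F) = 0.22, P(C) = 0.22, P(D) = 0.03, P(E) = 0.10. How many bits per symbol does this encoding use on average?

L̄ = Σ pᵢ·ℓᵢ = 0.03·3 + 0.20·4 + 0.20·4 + 0.22·3 + 0.22·3 + 0.03·2 + 0.10·2 = 3.27 bits/symbol.

3.27 bits/symbol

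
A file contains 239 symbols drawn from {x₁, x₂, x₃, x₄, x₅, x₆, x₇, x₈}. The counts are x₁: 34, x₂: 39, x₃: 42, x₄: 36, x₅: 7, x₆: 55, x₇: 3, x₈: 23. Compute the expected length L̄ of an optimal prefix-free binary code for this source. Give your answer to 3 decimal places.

2.774 bits/symbol

Probabilities are the counts divided by 239.
Repeatedly combine the two least-probable nodes; the expected code length is the sum of the merged weights.
merge 3/239 + 7/239 → 10/239
merge 10/239 + 23/239 → 33/239
merge 33/239 + 34/239 → 67/239
merge 36/239 + 39/239 → 75/239
merge 42/239 + 55/239 → 97/239
merge 67/239 + 75/239 → 142/239
merge 97/239 + 142/239 → 1
L = 10/239 + 33/239 + 67/239 + 75/239 + 97/239 + 142/239 + 1 = 663/239 ≈ 2.774 bits/symbol.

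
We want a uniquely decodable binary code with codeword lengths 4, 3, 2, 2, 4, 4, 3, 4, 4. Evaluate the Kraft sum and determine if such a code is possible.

With common denominator 2^4 = 16: Σ 2^(−ℓᵢ) = 1/16 + 2/16 + 4/16 + 4/16 + 1/16 + 1/16 + 2/16 + 1/16 + 1/16 = 17/16 = 1.0625.
Kraft's inequality requires Σ ≤ 1; here Σ = 1.0625 > 1, so no such prefix code exists.

1.0625; no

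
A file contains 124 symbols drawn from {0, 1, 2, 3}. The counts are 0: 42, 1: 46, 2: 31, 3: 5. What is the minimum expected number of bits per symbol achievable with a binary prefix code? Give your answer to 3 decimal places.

Probabilities are the counts divided by 124.
Repeatedly combine the two least-probable nodes; the expected code length is the sum of the merged weights.
merge 5/124 + 1/4 → 9/31
merge 9/31 + 21/62 → 39/62
merge 23/62 + 39/62 → 1
L = 9/31 + 39/62 + 1 = 119/62 ≈ 1.919 bits/symbol.

1.919 bits/symbol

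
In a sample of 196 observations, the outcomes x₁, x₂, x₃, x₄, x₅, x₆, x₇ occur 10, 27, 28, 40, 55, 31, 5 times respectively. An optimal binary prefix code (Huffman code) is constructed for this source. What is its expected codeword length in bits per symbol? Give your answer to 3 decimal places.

2.592 bits/symbol

Probabilities are the counts divided by 196.
Repeatedly combine the two least-probable nodes; the expected code length is the sum of the merged weights.
merge 5/196 + 5/98 → 15/196
merge 15/196 + 27/196 → 3/14
merge 1/7 + 31/196 → 59/196
merge 10/49 + 3/14 → 41/98
merge 55/196 + 59/196 → 57/98
merge 41/98 + 57/98 → 1
L = 15/196 + 3/14 + 59/196 + 41/98 + 57/98 + 1 = 127/49 ≈ 2.592 bits/symbol.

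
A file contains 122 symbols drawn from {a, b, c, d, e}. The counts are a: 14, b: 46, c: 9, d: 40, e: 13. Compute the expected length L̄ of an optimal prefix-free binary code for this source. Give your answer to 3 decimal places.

2.098 bits/symbol

Probabilities are the counts divided by 122.
Repeatedly combine the two least-probable nodes; the expected code length is the sum of the merged weights.
merge 9/122 + 13/122 → 11/61
merge 7/61 + 11/61 → 18/61
merge 18/61 + 20/61 → 38/61
merge 23/61 + 38/61 → 1
L = 11/61 + 18/61 + 38/61 + 1 = 128/61 ≈ 2.098 bits/symbol.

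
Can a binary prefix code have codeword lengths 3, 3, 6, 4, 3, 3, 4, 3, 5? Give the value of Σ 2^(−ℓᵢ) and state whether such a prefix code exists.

With common denominator 2^6 = 64: Σ 2^(−ℓᵢ) = 8/64 + 8/64 + 1/64 + 4/64 + 8/64 + 8/64 + 4/64 + 8/64 + 2/64 = 51/64 = 0.796875.
Kraft's inequality requires Σ ≤ 1; here Σ = 0.796875 ≤ 1, so such a prefix code exists.

0.796875; yes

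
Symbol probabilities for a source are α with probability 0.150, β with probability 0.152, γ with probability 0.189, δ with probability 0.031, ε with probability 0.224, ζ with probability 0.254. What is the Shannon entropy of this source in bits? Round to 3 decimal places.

H = −Σ pᵢ log₂ pᵢ.
−0.150·log₂(0.150) = 0.4105
−0.152·log₂(0.152) = 0.4131
−0.189·log₂(0.189) = 0.4543
−0.031·log₂(0.031) = 0.1554
−0.224·log₂(0.224) = 0.4835
−0.254·log₂(0.254) = 0.5022
Sum ≈ 2.4190 → 2.419 bits.

2.419 bits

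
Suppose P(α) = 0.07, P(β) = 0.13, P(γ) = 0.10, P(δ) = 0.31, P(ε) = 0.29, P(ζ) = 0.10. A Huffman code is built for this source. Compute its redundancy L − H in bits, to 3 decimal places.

0.043 bits

Entropy H = −Σ p log₂ p ≈ 2.3573 bits.
Huffman merges: 7/100+1/10→17/100; 1/10+13/100→23/100; 17/100+23/100→2/5; 29/100+31/100→3/5; 2/5+3/5→1. L = 12/5 ≈ 2.4000.
L − H = 2.4000 − 2.3573 = 0.043 bits.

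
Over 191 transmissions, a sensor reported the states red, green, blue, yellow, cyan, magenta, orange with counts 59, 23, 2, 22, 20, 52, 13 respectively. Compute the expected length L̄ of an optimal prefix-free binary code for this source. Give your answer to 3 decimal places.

Probabilities are the counts divided by 191.
Repeatedly combine the two least-probable nodes; the expected code length is the sum of the merged weights.
merge 2/191 + 13/191 → 15/191
merge 15/191 + 20/191 → 35/191
merge 22/191 + 23/191 → 45/191
merge 35/191 + 45/191 → 80/191
merge 52/191 + 59/191 → 111/191
merge 80/191 + 111/191 → 1
L = 15/191 + 35/191 + 45/191 + 80/191 + 111/191 + 1 = 477/191 ≈ 2.497 bits/symbol.

2.497 bits/symbol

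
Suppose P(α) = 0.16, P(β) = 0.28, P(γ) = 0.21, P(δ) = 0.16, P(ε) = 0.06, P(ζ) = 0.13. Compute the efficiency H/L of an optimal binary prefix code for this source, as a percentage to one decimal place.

Entropy H = −Σ p log₂ p ≈ 2.4593 bits.
Huffman merges: 3/50+13/100→19/100; 4/25+4/25→8/25; 19/100+21/100→2/5; 7/25+8/25→3/5; 2/5+3/5→1. L = 251/100 ≈ 2.5100.
Efficiency = H/L = 2.4593/2.5100 = 98.0%.

98.0%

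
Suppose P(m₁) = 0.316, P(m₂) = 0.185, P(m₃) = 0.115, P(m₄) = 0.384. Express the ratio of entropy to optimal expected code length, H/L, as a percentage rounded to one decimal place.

Entropy H = −Σ p log₂ p ≈ 1.8646 bits.
Huffman merges: 23/200+37/200→3/10; 3/10+79/250→77/125; 48/125+77/125→1. L = 479/250 ≈ 1.9160.
Efficiency = H/L = 1.8646/1.9160 = 97.3%.

97.3%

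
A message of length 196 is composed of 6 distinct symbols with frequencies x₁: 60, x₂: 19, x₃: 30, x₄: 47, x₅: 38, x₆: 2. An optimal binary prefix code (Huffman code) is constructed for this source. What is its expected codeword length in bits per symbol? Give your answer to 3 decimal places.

Probabilities are the counts divided by 196.
Repeatedly combine the two least-probable nodes; the expected code length is the sum of the merged weights.
merge 1/98 + 19/196 → 3/28
merge 3/28 + 15/98 → 51/196
merge 19/98 + 47/196 → 85/196
merge 51/196 + 15/49 → 111/196
merge 85/196 + 111/196 → 1
L = 3/28 + 51/196 + 85/196 + 111/196 + 1 = 116/49 ≈ 2.367 bits/symbol.

2.367 bits/symbol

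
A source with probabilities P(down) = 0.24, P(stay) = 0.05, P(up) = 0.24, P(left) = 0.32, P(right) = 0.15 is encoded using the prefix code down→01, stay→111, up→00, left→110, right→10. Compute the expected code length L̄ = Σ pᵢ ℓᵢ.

L̄ = Σ pᵢ·ℓᵢ = 0.24·2 + 0.05·3 + 0.24·2 + 0.32·3 + 0.15·2 = 2.37 bits/symbol.

2.37 bits/symbol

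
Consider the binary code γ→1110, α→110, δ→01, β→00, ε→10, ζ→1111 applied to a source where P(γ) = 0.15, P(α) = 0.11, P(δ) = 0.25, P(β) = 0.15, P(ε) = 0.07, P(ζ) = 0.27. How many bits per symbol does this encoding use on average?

2.95 bits/symbol

L̄ = Σ pᵢ·ℓᵢ = 0.15·4 + 0.11·3 + 0.25·2 + 0.15·2 + 0.07·2 + 0.27·4 = 2.95 bits/symbol.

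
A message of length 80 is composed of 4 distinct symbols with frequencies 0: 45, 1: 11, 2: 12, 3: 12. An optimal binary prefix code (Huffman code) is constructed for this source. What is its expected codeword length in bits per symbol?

Probabilities are the counts divided by 80.
Repeatedly combine the two least-probable nodes; the expected code length is the sum of the merged weights.
merge 11/80 + 3/20 → 23/80
merge 3/20 + 23/80 → 7/16
merge 7/16 + 9/16 → 1
L = 23/80 + 7/16 + 1 = 69/40 = 1.725 bits/symbol.

1.725 bits/symbol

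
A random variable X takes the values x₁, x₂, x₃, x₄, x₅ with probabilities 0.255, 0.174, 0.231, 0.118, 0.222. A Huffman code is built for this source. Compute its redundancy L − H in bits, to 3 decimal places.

0.016 bits

Entropy H = −Σ p log₂ p ≈ 2.2759 bits.
Huffman merges: 59/500+87/500→73/250; 111/500+231/1000→453/1000; 51/200+73/250→547/1000; 453/1000+547/1000→1. L = 573/250 ≈ 2.2920.
L − H = 2.2920 − 2.2759 = 0.016 bits.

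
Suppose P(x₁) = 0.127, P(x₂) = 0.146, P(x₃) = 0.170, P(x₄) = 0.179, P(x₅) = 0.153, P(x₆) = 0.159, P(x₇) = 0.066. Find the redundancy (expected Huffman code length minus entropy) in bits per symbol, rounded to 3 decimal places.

Entropy H = −Σ p log₂ p ≈ 2.7572 bits.
Huffman merges: 33/500+127/1000→193/1000; 73/500+153/1000→299/1000; 159/1000+17/100→329/1000; 179/1000+193/1000→93/250; 299/1000+329/1000→157/250; 93/250+157/250→1. L = 2821/1000 ≈ 2.8210.
L − H = 2.8210 − 2.7572 = 0.064 bits.

0.064 bits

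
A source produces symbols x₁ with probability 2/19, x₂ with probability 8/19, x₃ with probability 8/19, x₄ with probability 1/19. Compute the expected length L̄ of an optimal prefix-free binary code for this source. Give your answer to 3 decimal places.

1.737 bits/symbol

Repeatedly combine the two least-probable nodes; the expected code length is the sum of the merged weights.
merge 1/19 + 2/19 → 3/19
merge 3/19 + 8/19 → 11/19
merge 8/19 + 11/19 → 1
L = 3/19 + 11/19 + 1 = 33/19 ≈ 1.737 bits/symbol.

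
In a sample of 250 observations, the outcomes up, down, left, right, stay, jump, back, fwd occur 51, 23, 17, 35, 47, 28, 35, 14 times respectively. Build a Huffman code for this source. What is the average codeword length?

Probabilities are the counts divided by 250.
Repeatedly combine the two least-probable nodes; the expected code length is the sum of the merged weights.
merge 7/125 + 17/250 → 31/250
merge 23/250 + 14/125 → 51/250
merge 31/250 + 7/50 → 33/125
merge 7/50 + 47/250 → 41/125
merge 51/250 + 51/250 → 51/125
merge 33/125 + 41/125 → 74/125
merge 51/125 + 74/125 → 1
L = 31/250 + 51/250 + 33/125 + 41/125 + 51/125 + 74/125 + 1 = 73/25 = 2.92 bits/symbol.

2.92 bits/symbol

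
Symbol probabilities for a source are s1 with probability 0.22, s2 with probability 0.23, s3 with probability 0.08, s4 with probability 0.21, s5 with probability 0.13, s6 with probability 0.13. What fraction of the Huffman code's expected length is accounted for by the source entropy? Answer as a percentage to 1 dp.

Entropy H = −Σ p log₂ p ≈ 2.4979 bits.
Huffman merges: 2/25+13/100→21/100; 13/100+21/100→17/50; 21/100+11/50→43/100; 23/100+17/50→57/100; 43/100+57/100→1. L = 51/20 ≈ 2.5500.
Efficiency = H/L = 2.4979/2.5500 = 98.0%.

98.0%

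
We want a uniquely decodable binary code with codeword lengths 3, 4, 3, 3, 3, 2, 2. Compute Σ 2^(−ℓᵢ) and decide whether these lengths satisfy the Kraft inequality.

1.0625; no

With common denominator 2^4 = 16: Σ 2^(−ℓᵢ) = 2/16 + 1/16 + 2/16 + 2/16 + 2/16 + 4/16 + 4/16 = 17/16 = 1.0625.
Kraft's inequality requires Σ ≤ 1; here Σ = 1.0625 > 1, so no such prefix code exists.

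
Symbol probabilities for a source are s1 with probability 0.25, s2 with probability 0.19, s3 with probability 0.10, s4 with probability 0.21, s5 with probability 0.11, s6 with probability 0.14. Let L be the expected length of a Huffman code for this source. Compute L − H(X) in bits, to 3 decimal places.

Entropy H = −Σ p log₂ p ≈ 2.5076 bits.
Huffman merges: 1/10+11/100→21/100; 7/50+19/100→33/100; 21/100+21/100→21/50; 1/4+33/100→29/50; 21/50+29/50→1. L = 127/50 ≈ 2.5400.
L − H = 2.5400 − 2.5076 = 0.032 bits.

0.032 bits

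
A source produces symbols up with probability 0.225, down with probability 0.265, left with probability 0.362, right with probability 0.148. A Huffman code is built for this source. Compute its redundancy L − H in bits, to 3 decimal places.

0.069 bits

Entropy H = −Σ p log₂ p ≈ 1.9305 bits.
Huffman merges: 37/250+9/40→373/1000; 53/200+181/500→627/1000; 373/1000+627/1000→1. L = 2 ≈ 2.0000.
L − H = 2.0000 − 1.9305 = 0.069 bits.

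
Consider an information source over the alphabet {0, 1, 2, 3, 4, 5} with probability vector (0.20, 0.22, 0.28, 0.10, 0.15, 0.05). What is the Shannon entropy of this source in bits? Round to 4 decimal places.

2.4180 bits

H = −Σ pᵢ log₂ pᵢ.
−0.20·log₂(0.20) = 0.4644
−0.22·log₂(0.22) = 0.4806
−0.28·log₂(0.28) = 0.5142
−0.10·log₂(0.10) = 0.3322
−0.15·log₂(0.15) = 0.4105
−0.05·log₂(0.05) = 0.2161
Sum ≈ 2.4180 → 2.4180 bits.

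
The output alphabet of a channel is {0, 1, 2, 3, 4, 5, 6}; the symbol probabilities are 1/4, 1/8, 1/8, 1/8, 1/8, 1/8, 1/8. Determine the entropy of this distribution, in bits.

2.75 bits

Each probability is a power of 1/2, so log₂(1/p) is an integer.
H = Σ p·log₂(1/p) = 1/4·2 + 1/8·3 + 1/8·3 + 1/8·3 + 1/8·3 + 1/8·3 + 1/8·3 = 2.75 bits.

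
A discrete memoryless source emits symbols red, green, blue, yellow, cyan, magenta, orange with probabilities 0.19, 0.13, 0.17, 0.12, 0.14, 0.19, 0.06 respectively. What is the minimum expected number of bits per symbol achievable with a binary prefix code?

2.8 bits/symbol

Repeatedly combine the two least-probable nodes; the expected code length is the sum of the merged weights.
merge 3/50 + 3/25 → 9/50
merge 13/100 + 7/50 → 27/100
merge 17/100 + 9/50 → 7/20
merge 19/100 + 19/100 → 19/50
merge 27/100 + 7/20 → 31/50
merge 19/50 + 31/50 → 1
L = 9/50 + 27/100 + 7/20 + 19/50 + 31/50 + 1 = 14/5 = 2.8 bits/symbol.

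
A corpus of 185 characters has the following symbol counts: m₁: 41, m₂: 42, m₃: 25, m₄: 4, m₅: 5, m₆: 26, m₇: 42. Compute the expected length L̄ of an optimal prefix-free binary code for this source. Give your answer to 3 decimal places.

2.557 bits/symbol

Probabilities are the counts divided by 185.
Repeatedly combine the two least-probable nodes; the expected code length is the sum of the merged weights.
merge 4/185 + 1/37 → 9/185
merge 9/185 + 5/37 → 34/185
merge 26/185 + 34/185 → 12/37
merge 41/185 + 42/185 → 83/185
merge 42/185 + 12/37 → 102/185
merge 83/185 + 102/185 → 1
L = 9/185 + 34/185 + 12/37 + 83/185 + 102/185 + 1 = 473/185 ≈ 2.557 bits/symbol.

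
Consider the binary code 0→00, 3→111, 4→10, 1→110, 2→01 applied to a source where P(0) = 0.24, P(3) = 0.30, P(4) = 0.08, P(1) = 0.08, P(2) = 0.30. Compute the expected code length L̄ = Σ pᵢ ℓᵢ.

2.38 bits/symbol

L̄ = Σ pᵢ·ℓᵢ = 0.24·2 + 0.30·3 + 0.08·2 + 0.08·3 + 0.30·2 = 2.38 bits/symbol.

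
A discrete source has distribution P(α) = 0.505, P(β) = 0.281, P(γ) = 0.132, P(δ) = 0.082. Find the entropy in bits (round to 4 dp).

1.6939 bits

H = −Σ pᵢ log₂ pᵢ.
−0.505·log₂(0.505) = 0.4978
−0.281·log₂(0.281) = 0.5146
−0.132·log₂(0.132) = 0.3856
−0.082·log₂(0.082) = 0.2959
Sum ≈ 1.6939 → 1.6939 bits.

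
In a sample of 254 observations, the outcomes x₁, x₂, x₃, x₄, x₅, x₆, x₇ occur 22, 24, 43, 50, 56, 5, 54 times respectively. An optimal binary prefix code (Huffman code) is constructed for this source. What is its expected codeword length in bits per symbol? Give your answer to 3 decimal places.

2.673 bits/symbol

Probabilities are the counts divided by 254.
Repeatedly combine the two least-probable nodes; the expected code length is the sum of the merged weights.
merge 5/254 + 11/127 → 27/254
merge 12/127 + 27/254 → 51/254
merge 43/254 + 25/127 → 93/254
merge 51/254 + 27/127 → 105/254
merge 28/127 + 93/254 → 149/254
merge 105/254 + 149/254 → 1
L = 27/254 + 51/254 + 93/254 + 105/254 + 149/254 + 1 = 679/254 ≈ 2.673 bits/symbol.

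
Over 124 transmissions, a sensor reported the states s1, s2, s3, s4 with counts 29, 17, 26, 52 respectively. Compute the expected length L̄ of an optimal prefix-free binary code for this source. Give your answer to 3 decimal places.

Probabilities are the counts divided by 124.
Repeatedly combine the two least-probable nodes; the expected code length is the sum of the merged weights.
merge 17/124 + 13/62 → 43/124
merge 29/124 + 43/124 → 18/31
merge 13/31 + 18/31 → 1
L = 43/124 + 18/31 + 1 = 239/124 ≈ 1.927 bits/symbol.

1.927 bits/symbol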